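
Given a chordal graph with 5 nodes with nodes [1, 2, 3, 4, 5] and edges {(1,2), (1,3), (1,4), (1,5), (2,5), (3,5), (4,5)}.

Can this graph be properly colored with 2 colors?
No, G is not 2-colorable

The clique on vertices [1, 2, 5] has size 3 > 2, so it alone needs 3 colors.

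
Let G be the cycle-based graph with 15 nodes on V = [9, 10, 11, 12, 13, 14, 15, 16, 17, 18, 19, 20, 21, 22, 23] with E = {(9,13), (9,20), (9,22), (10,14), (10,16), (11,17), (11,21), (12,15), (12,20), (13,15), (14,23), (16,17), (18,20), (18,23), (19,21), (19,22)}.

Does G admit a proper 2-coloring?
No, G is not 2-colorable

Odd cycle [13, 9, 20, 12, 15] needs 3 colors (χ ≥ 3).
Hence χ(G) ≥ 3 > 2, so no proper 2-coloring exists.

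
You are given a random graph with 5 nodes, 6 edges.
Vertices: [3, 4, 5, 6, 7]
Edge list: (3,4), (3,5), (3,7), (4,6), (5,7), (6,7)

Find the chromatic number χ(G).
χ(G) = 3

Clique number ω(G) = 3 (lower bound: χ ≥ ω).
The clique on [3, 5, 7] has size 3, forcing χ ≥ 3, and the coloring below uses 3 colors, so χ(G) = 3.
A valid 3-coloring: color 1: [3, 6]; color 2: [4, 7]; color 3: [5].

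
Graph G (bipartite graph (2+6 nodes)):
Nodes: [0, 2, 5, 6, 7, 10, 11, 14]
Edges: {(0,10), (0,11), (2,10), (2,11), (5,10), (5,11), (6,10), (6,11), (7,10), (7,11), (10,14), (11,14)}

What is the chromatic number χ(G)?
Clique number ω(G) = 2 (lower bound: χ ≥ ω).
The graph is bipartite (no odd cycle), so 2 colors suffice: χ(G) = 2.
A valid 2-coloring: color 1: [10, 11]; color 2: [0, 2, 5, 6, 7, 14].

χ(G) = 2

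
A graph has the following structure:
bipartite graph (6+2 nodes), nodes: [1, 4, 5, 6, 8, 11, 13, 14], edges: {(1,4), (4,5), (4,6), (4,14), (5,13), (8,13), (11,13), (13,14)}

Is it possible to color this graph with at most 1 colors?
No, G is not 1-colorable

Edge (8,13) forces its endpoints to differ, so 1 color is not enough.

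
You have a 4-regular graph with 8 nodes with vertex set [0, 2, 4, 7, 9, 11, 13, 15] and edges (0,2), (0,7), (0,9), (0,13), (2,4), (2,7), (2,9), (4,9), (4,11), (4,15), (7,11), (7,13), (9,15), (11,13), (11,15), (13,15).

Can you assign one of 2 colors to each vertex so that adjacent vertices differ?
The clique on vertices [0, 2, 9] has size 3 > 2, so it alone needs 3 colors.

No, G is not 2-colorable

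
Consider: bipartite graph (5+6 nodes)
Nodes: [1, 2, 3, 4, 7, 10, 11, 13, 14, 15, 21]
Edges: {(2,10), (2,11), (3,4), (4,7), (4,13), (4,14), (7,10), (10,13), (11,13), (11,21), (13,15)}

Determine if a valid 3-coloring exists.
A valid 3-coloring: color 1: [1, 4, 10, 11, 15]; color 2: [2, 3, 7, 13, 14, 21].
(χ(G) = 2 ≤ 3.)

Yes, G is 3-colorable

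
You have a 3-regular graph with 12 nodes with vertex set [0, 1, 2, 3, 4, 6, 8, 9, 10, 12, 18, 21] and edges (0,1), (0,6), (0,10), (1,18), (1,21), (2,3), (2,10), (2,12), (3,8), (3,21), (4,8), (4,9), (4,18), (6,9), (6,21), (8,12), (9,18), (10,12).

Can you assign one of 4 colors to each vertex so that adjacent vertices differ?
Yes, G is 4-colorable

A valid 4-coloring: color 1: [1, 3, 4, 6, 10]; color 2: [0, 2, 8, 18, 21]; color 3: [9, 12].
(χ(G) = 3 ≤ 4.)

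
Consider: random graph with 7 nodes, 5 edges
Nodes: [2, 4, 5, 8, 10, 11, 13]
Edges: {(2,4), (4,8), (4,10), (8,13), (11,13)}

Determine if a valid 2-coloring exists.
Yes, G is 2-colorable

A valid 2-coloring: color 1: [4, 5, 13]; color 2: [2, 8, 10, 11].
(χ(G) = 2 ≤ 2.)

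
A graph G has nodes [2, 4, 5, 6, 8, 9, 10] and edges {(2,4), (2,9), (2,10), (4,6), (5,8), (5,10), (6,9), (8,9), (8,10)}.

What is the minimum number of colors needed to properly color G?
χ(G) = 3

Clique number ω(G) = 3 (lower bound: χ ≥ ω).
The clique on [5, 8, 10] has size 3, forcing χ ≥ 3, and the coloring below uses 3 colors, so χ(G) = 3.
A valid 3-coloring: color 1: [4, 9, 10]; color 2: [2, 6, 8]; color 3: [5].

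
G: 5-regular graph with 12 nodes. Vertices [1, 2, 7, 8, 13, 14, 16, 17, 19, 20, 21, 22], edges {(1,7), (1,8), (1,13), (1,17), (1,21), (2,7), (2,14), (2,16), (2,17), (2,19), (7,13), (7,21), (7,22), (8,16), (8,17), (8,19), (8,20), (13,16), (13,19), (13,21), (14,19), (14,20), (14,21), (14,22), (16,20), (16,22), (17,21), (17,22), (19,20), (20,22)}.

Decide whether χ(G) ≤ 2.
The clique on vertices [1, 7, 13, 21] has size 4 > 2, so it alone needs 4 colors.

No, G is not 2-colorable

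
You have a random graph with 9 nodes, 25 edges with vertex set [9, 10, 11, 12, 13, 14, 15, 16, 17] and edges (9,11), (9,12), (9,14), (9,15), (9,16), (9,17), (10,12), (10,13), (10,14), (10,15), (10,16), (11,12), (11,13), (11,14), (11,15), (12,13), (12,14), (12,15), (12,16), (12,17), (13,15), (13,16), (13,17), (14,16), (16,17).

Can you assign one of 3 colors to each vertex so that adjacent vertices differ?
The clique on vertices [9, 12, 16, 17] has size 4 > 3, so it alone needs 4 colors.

No, G is not 3-colorable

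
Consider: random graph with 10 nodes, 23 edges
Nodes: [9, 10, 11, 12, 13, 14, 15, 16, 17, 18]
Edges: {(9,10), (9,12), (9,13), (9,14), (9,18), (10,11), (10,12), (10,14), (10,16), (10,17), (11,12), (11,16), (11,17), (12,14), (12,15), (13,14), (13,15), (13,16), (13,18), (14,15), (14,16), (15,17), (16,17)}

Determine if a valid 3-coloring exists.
No, G is not 3-colorable

The clique on vertices [9, 10, 12, 14] has size 4 > 3, so it alone needs 4 colors.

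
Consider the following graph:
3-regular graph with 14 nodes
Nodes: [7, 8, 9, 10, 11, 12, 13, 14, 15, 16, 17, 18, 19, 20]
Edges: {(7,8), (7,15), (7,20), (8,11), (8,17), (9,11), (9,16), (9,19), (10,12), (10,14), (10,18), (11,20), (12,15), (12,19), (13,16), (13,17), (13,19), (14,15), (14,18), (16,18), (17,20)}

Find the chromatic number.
χ(G) = 3

Clique number ω(G) = 3 (lower bound: χ ≥ ω).
The clique on [10, 14, 18] has size 3, forcing χ ≥ 3, and the coloring below uses 3 colors, so χ(G) = 3.
A valid 3-coloring: color 1: [8, 9, 13, 15, 18, 20]; color 2: [7, 11, 12, 14, 16, 17]; color 3: [10, 19].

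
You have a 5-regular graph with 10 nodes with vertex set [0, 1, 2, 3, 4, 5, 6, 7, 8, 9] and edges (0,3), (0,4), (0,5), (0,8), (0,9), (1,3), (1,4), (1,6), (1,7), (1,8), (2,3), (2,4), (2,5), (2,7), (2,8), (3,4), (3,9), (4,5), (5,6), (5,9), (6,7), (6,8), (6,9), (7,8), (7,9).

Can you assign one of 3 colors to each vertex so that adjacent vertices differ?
The clique on vertices [1, 6, 7, 8] has size 4 > 3, so it alone needs 4 colors.

No, G is not 3-colorable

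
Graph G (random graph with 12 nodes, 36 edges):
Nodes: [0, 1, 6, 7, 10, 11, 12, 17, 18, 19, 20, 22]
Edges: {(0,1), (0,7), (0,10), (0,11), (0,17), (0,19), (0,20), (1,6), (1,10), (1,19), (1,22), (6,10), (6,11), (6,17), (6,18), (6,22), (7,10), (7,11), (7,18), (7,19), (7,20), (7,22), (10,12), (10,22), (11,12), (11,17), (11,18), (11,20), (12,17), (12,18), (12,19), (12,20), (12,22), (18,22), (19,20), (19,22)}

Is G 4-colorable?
A valid 4-coloring: color 1: [0, 22]; color 2: [6, 7, 12]; color 3: [10, 11, 19]; color 4: [1, 17, 18, 20].
(χ(G) = 4 ≤ 4.)

Yes, G is 4-colorable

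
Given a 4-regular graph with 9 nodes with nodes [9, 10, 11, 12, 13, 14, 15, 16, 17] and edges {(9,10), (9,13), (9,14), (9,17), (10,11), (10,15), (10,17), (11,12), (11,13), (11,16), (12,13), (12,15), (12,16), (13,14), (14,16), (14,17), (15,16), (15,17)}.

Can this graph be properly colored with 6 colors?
A valid 6-coloring: color 1: [12, 17]; color 2: [9, 11, 15]; color 3: [10, 13, 16]; color 4: [14].
(χ(G) = 3 ≤ 6.)

Yes, G is 6-colorable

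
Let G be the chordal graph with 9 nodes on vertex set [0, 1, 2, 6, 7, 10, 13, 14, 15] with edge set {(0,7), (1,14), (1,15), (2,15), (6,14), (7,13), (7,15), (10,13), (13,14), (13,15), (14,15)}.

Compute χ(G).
χ(G) = 3

Clique number ω(G) = 3 (lower bound: χ ≥ ω).
The clique on [1, 14, 15] has size 3, forcing χ ≥ 3, and the coloring below uses 3 colors, so χ(G) = 3.
A valid 3-coloring: color 1: [0, 6, 10, 15]; color 2: [1, 2, 13]; color 3: [7, 14].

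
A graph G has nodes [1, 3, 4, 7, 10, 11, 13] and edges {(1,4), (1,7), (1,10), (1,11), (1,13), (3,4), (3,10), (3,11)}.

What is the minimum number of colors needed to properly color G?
χ(G) = 2

Clique number ω(G) = 2 (lower bound: χ ≥ ω).
The graph is bipartite (no odd cycle), so 2 colors suffice: χ(G) = 2.
A valid 2-coloring: color 1: [1, 3]; color 2: [4, 7, 10, 11, 13].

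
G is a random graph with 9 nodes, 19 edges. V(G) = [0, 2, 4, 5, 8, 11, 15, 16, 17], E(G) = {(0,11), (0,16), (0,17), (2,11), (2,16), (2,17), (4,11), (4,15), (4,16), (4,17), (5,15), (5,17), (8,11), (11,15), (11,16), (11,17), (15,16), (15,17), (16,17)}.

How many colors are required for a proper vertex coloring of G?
χ(G) = 5

Clique number ω(G) = 5 (lower bound: χ ≥ ω).
The clique on [4, 11, 15, 16, 17] has size 5, forcing χ ≥ 5, and the coloring below uses 5 colors, so χ(G) = 5.
A valid 5-coloring: color 1: [8, 17]; color 2: [5, 11]; color 3: [16]; color 4: [0, 2, 15]; color 5: [4].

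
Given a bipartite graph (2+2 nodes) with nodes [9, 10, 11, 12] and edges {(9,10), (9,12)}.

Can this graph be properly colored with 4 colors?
Yes, G is 4-colorable

A valid 4-coloring: color 1: [9, 11]; color 2: [10, 12].
(χ(G) = 2 ≤ 4.)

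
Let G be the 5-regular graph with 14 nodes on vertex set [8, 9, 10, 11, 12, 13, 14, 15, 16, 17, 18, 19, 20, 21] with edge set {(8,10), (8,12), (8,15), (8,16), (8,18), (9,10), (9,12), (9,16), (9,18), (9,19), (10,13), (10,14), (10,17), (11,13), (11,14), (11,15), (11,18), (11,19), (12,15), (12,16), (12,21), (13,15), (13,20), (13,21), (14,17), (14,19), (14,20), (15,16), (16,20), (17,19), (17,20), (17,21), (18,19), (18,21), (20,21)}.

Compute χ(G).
Clique number ω(G) = 4 (lower bound: χ ≥ ω).
The clique on [8, 12, 15, 16] has size 4, forcing χ ≥ 4, and the coloring below uses 4 colors, so χ(G) = 4.
A valid 4-coloring: color 1: [9, 14, 15, 21]; color 2: [10, 11, 12, 20]; color 3: [8, 13, 19]; color 4: [16, 17, 18].

χ(G) = 4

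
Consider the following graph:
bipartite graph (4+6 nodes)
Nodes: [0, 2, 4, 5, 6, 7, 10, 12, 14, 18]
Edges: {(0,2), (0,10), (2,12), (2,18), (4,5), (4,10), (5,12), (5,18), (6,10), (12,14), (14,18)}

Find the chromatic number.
Clique number ω(G) = 2 (lower bound: χ ≥ ω).
The graph is bipartite (no odd cycle), so 2 colors suffice: χ(G) = 2.
A valid 2-coloring: color 1: [2, 5, 7, 10, 14]; color 2: [0, 4, 6, 12, 18].

χ(G) = 2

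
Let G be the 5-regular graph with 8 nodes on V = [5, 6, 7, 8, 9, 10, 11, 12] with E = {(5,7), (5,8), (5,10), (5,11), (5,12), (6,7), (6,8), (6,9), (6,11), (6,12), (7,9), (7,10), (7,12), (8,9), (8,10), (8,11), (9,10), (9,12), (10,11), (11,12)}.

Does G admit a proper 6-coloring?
Yes, G is 6-colorable

A valid 6-coloring: color 1: [6, 10]; color 2: [7, 11]; color 3: [8, 12]; color 4: [5, 9].
(χ(G) = 4 ≤ 6.)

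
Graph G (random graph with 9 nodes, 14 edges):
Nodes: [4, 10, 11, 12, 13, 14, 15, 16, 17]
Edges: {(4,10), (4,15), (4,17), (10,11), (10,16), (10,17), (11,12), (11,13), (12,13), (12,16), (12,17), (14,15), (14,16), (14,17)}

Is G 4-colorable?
A valid 4-coloring: color 1: [10, 12, 14]; color 2: [13, 15, 16, 17]; color 3: [4, 11].
(χ(G) = 3 ≤ 4.)

Yes, G is 4-colorable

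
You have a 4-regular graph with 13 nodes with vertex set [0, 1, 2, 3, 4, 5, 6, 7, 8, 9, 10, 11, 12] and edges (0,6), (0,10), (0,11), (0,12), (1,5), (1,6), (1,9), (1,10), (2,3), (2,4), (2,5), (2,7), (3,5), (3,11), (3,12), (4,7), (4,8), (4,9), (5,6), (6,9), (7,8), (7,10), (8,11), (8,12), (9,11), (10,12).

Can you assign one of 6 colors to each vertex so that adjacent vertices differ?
Yes, G is 6-colorable

A valid 6-coloring: color 1: [0, 2, 8, 9]; color 2: [4, 5, 11, 12]; color 3: [1, 3, 7]; color 4: [6, 10].
(χ(G) = 4 ≤ 6.)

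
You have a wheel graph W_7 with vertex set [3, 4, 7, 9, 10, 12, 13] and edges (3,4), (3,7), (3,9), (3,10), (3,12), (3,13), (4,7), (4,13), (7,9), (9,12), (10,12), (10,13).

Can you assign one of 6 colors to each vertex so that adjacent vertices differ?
Yes, G is 6-colorable

A valid 6-coloring: color 1: [3]; color 2: [7, 12, 13]; color 3: [4, 9, 10].
(χ(G) = 3 ≤ 6.)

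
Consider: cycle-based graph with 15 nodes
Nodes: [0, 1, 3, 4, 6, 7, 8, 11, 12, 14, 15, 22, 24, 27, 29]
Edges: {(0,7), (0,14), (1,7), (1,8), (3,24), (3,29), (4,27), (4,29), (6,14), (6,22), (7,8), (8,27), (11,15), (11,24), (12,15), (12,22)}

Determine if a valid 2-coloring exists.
The clique on vertices [1, 7, 8] has size 3 > 2, so it alone needs 3 colors.

No, G is not 2-colorable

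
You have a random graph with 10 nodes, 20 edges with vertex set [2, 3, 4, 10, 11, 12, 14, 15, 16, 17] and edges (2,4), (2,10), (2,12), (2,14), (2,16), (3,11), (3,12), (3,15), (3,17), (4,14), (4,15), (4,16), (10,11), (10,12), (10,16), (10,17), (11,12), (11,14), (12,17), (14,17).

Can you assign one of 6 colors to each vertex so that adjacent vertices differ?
Yes, G is 6-colorable

A valid 6-coloring: color 1: [2, 11, 15, 17]; color 2: [3, 4, 10]; color 3: [12, 14, 16].
(χ(G) = 3 ≤ 6.)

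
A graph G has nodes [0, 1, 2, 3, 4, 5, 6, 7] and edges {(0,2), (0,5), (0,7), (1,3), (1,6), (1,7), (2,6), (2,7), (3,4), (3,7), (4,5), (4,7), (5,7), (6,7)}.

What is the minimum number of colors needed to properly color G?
χ(G) = 4

Clique number ω(G) = 3 (lower bound: χ ≥ ω).
Odd cycle [6, 2, 0, 5, 4, 3, 1] needs 3 colors (χ ≥ 3).
Vertex 7 is adjacent to every vertex of [0, 1, 2, 3, 4, 5, 6], which already need 3 colors among themselves, so 7 needs a new color (χ ≥ 4).
The coloring below uses 4 colors, so χ(G) = 4.
A valid 4-coloring: color 1: [7]; color 2: [0, 3, 6]; color 3: [1, 2, 5]; color 4: [4].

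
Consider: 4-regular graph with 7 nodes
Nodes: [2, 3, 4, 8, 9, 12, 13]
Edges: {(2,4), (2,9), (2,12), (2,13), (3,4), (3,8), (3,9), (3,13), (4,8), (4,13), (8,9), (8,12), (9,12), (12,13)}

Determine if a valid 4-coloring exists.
A valid 4-coloring: color 1: [2, 8]; color 2: [4, 9]; color 3: [3, 12]; color 4: [13].
(χ(G) = 4 ≤ 4.)

Yes, G is 4-colorable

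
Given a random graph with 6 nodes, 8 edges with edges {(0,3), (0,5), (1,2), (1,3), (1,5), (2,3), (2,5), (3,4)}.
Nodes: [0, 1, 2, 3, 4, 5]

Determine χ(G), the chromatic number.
χ(G) = 3

Clique number ω(G) = 3 (lower bound: χ ≥ ω).
The clique on [1, 2, 3] has size 3, forcing χ ≥ 3, and the coloring below uses 3 colors, so χ(G) = 3.
A valid 3-coloring: color 1: [3, 5]; color 2: [0, 2, 4]; color 3: [1].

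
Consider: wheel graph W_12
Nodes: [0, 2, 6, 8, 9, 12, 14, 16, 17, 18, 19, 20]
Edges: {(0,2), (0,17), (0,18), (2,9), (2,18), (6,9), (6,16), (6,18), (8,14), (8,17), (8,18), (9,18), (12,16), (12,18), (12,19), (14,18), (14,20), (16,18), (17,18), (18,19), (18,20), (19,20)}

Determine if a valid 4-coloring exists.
Yes, G is 4-colorable

A valid 4-coloring: color 1: [18]; color 2: [9, 14, 16, 17, 19]; color 3: [2, 6, 8, 12, 20]; color 4: [0].
(χ(G) = 4 ≤ 4.)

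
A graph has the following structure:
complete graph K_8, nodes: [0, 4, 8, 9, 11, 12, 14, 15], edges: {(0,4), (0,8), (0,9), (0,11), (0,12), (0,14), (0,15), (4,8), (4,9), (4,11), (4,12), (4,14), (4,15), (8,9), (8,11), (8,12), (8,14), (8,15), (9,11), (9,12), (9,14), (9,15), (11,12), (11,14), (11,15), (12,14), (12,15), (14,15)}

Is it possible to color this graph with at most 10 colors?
Yes, G is 10-colorable

A valid 10-coloring: color 1: [12]; color 2: [14]; color 3: [4]; color 4: [15]; color 5: [9]; color 6: [8]; color 7: [0]; color 8: [11].
(χ(G) = 8 ≤ 10.)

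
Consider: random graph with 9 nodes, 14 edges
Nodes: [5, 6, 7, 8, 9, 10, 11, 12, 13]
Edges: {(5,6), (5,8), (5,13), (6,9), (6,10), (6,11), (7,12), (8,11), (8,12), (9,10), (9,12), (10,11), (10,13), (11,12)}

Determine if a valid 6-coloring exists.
Yes, G is 6-colorable

A valid 6-coloring: color 1: [5, 10, 12]; color 2: [6, 7, 8, 13]; color 3: [9, 11].
(χ(G) = 3 ≤ 6.)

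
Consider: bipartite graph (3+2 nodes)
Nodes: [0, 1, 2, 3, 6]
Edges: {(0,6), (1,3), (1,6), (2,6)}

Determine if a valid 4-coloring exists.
A valid 4-coloring: color 1: [3, 6]; color 2: [0, 1, 2].
(χ(G) = 2 ≤ 4.)

Yes, G is 4-colorable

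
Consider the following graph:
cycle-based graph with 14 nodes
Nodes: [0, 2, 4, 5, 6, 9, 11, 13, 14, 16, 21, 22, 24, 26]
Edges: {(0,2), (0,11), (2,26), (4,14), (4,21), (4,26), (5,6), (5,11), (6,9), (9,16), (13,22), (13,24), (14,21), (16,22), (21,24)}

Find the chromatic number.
Clique number ω(G) = 3 (lower bound: χ ≥ ω).
The clique on [4, 14, 21] has size 3, forcing χ ≥ 3, and the coloring below uses 3 colors, so χ(G) = 3.
A valid 3-coloring: color 1: [0, 5, 9, 21, 22, 26]; color 2: [2, 4, 6, 11, 13, 16]; color 3: [14, 24].

χ(G) = 3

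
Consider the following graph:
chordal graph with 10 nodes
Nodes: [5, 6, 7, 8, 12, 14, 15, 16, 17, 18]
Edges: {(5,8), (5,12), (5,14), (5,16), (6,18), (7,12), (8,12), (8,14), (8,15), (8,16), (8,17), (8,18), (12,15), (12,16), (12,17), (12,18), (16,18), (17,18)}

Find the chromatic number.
χ(G) = 4

Clique number ω(G) = 4 (lower bound: χ ≥ ω).
The clique on [8, 12, 16, 18] has size 4, forcing χ ≥ 4, and the coloring below uses 4 colors, so χ(G) = 4.
A valid 4-coloring: color 1: [6, 7, 8]; color 2: [12, 14]; color 3: [5, 15, 18]; color 4: [16, 17].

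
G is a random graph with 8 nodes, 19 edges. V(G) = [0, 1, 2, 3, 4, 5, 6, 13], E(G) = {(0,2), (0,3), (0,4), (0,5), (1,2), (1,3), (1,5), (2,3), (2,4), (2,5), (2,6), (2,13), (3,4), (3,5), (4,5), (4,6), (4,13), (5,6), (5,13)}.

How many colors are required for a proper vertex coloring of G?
Clique number ω(G) = 5 (lower bound: χ ≥ ω).
The clique on [0, 2, 3, 4, 5] has size 5, forcing χ ≥ 5, and the coloring below uses 5 colors, so χ(G) = 5.
A valid 5-coloring: color 1: [5]; color 2: [2]; color 3: [1, 4]; color 4: [3, 6, 13]; color 5: [0].

χ(G) = 5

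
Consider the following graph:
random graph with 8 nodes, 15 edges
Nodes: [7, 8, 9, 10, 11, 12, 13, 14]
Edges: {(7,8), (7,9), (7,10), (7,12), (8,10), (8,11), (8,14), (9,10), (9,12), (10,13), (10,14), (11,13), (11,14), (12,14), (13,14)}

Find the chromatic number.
Clique number ω(G) = 3 (lower bound: χ ≥ ω).
The clique on [10, 13, 14] has size 3, forcing χ ≥ 3, and the coloring below uses 3 colors, so χ(G) = 3.
A valid 3-coloring: color 1: [10, 11, 12]; color 2: [7, 14]; color 3: [8, 9, 13].

χ(G) = 3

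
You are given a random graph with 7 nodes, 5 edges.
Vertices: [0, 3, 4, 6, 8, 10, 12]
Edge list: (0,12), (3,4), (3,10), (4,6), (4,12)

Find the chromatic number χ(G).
Clique number ω(G) = 2 (lower bound: χ ≥ ω).
The graph is bipartite (no odd cycle), so 2 colors suffice: χ(G) = 2.
A valid 2-coloring: color 1: [0, 4, 8, 10]; color 2: [3, 6, 12].

χ(G) = 2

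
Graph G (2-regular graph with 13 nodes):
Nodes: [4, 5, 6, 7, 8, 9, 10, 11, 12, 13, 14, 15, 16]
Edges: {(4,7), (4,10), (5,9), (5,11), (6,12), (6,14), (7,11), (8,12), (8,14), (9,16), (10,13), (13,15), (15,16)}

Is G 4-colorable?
Yes, G is 4-colorable

A valid 4-coloring: color 1: [4, 9, 11, 12, 13, 14]; color 2: [5, 6, 7, 8, 10, 15]; color 3: [16].
(χ(G) = 3 ≤ 4.)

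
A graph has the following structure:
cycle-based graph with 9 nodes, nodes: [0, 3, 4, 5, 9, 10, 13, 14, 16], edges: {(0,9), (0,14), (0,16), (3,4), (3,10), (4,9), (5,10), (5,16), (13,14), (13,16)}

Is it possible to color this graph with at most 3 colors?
Yes, G is 3-colorable

A valid 3-coloring: color 1: [0, 3, 5, 13]; color 2: [4, 10, 14, 16]; color 3: [9].
(χ(G) = 3 ≤ 3.)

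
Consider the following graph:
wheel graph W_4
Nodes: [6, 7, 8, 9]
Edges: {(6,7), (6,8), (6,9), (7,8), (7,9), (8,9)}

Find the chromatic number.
χ(G) = 4

Clique number ω(G) = 4 (lower bound: χ ≥ ω).
The clique on [6, 7, 8, 9] has size 4, forcing χ ≥ 4, and the coloring below uses 4 colors, so χ(G) = 4.
A valid 4-coloring: color 1: [6]; color 2: [7]; color 3: [9]; color 4: [8].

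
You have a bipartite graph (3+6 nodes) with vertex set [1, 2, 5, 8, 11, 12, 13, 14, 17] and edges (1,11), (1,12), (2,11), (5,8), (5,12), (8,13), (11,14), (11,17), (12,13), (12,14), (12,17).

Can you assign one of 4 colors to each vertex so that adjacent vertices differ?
Yes, G is 4-colorable

A valid 4-coloring: color 1: [8, 11, 12]; color 2: [1, 2, 5, 13, 14, 17].
(χ(G) = 2 ≤ 4.)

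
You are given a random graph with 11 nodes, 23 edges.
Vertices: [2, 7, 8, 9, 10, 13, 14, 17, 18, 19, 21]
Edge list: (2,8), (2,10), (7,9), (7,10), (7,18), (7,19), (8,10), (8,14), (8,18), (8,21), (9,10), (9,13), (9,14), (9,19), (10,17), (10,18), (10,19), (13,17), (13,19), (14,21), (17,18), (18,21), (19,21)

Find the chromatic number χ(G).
χ(G) = 4

Clique number ω(G) = 4 (lower bound: χ ≥ ω).
The clique on [7, 9, 10, 19] has size 4, forcing χ ≥ 4, and the coloring below uses 4 colors, so χ(G) = 4.
A valid 4-coloring: color 1: [10, 13, 21]; color 2: [2, 9, 18]; color 3: [8, 17, 19]; color 4: [7, 14].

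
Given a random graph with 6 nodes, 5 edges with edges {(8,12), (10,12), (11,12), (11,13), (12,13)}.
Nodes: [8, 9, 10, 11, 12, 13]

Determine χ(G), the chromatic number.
χ(G) = 3

Clique number ω(G) = 3 (lower bound: χ ≥ ω).
The clique on [11, 12, 13] has size 3, forcing χ ≥ 3, and the coloring below uses 3 colors, so χ(G) = 3.
A valid 3-coloring: color 1: [9, 12]; color 2: [8, 10, 11]; color 3: [13].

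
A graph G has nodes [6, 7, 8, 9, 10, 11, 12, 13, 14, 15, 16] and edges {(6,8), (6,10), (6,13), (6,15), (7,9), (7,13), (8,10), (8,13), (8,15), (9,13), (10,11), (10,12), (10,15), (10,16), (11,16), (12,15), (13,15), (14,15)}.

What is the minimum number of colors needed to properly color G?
χ(G) = 4

Clique number ω(G) = 4 (lower bound: χ ≥ ω).
The clique on [6, 8, 10, 15] has size 4, forcing χ ≥ 4, and the coloring below uses 4 colors, so χ(G) = 4.
A valid 4-coloring: color 1: [10, 13, 14]; color 2: [9, 11, 15]; color 3: [6, 7, 12, 16]; color 4: [8].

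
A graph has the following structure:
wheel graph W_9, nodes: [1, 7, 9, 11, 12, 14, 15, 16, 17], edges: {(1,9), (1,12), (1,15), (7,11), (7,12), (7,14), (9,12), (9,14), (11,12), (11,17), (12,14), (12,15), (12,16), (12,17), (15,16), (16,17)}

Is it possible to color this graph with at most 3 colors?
Yes, G is 3-colorable

A valid 3-coloring: color 1: [12]; color 2: [7, 9, 15, 17]; color 3: [1, 11, 14, 16].
(χ(G) = 3 ≤ 3.)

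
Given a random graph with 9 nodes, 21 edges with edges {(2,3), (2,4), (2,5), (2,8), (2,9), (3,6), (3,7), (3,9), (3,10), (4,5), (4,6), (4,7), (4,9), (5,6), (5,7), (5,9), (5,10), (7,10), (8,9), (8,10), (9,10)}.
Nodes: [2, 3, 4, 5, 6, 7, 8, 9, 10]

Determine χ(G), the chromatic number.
Clique number ω(G) = 4 (lower bound: χ ≥ ω).
The clique on [2, 4, 5, 9] has size 4, forcing χ ≥ 4, and the coloring below uses 4 colors, so χ(G) = 4.
A valid 4-coloring: color 1: [3, 5, 8]; color 2: [6, 7, 9]; color 3: [2, 10]; color 4: [4].

χ(G) = 4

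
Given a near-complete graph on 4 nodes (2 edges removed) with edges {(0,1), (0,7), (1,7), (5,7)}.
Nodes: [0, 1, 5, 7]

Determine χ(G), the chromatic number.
Clique number ω(G) = 3 (lower bound: χ ≥ ω).
The clique on [0, 1, 7] has size 3, forcing χ ≥ 3, and the coloring below uses 3 colors, so χ(G) = 3.
A valid 3-coloring: color 1: [7]; color 2: [0, 5]; color 3: [1].

χ(G) = 3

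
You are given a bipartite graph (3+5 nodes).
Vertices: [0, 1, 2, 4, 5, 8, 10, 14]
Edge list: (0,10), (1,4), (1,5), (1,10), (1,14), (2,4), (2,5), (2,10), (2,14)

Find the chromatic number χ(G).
Clique number ω(G) = 2 (lower bound: χ ≥ ω).
The graph is bipartite (no odd cycle), so 2 colors suffice: χ(G) = 2.
A valid 2-coloring: color 1: [0, 1, 2, 8]; color 2: [4, 5, 10, 14].

χ(G) = 2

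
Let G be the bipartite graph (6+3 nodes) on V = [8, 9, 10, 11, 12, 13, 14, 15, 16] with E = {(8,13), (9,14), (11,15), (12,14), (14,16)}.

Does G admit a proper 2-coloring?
A valid 2-coloring: color 1: [8, 10, 14, 15]; color 2: [9, 11, 12, 13, 16].
(χ(G) = 2 ≤ 2.)

Yes, G is 2-colorable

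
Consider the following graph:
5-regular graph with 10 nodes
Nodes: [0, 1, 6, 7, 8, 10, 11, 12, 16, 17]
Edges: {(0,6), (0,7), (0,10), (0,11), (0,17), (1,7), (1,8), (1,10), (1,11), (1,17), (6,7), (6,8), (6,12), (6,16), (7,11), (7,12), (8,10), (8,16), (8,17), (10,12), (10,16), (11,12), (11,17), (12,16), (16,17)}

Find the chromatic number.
χ(G) = 4

Clique number ω(G) = 3 (lower bound: χ ≥ ω).
Suppose a proper 3-coloring c exists. The clique [0, 6, 7] takes 3 distinct colors; by symmetry let c(0) = 1, c(6) = 2, c(7) = 3.
- Vertex 11: neighbors [0, 7] already have colors [1, 3] ⇒ c(11) = 2.
- Vertex 1: neighbors [11, 7] already have colors [2, 3] ⇒ c(1) = 1.
- Vertex 8: neighbors [1, 6] already have colors [1, 2] ⇒ c(8) = 3.
- Vertex 17: neighbors [0, 11, 8] already have colors [1, 2, 3] — all 3 colors blocked. Contradiction.
The forced assignments end in a contradiction, so G has no proper 3-coloring (χ ≥ 4).
The coloring below uses 4 colors, so χ(G) = 4.
A valid 4-coloring: color 1: [0, 8, 12]; color 2: [6, 10, 11]; color 3: [1, 16]; color 4: [7, 17].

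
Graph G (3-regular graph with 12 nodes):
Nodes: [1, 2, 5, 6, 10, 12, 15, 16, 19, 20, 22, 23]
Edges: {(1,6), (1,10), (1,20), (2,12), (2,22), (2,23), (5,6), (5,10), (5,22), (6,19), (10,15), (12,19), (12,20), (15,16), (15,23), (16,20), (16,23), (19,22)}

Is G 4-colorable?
Yes, G is 4-colorable

A valid 4-coloring: color 1: [2, 5, 15, 19, 20]; color 2: [1, 12, 22, 23]; color 3: [6, 10, 16].
(χ(G) = 3 ≤ 4.)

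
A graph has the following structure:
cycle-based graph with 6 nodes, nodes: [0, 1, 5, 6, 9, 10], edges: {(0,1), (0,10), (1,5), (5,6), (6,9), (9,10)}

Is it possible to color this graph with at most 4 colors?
A valid 4-coloring: color 1: [0, 5, 9]; color 2: [1, 6, 10].
(χ(G) = 2 ≤ 4.)

Yes, G is 4-colorable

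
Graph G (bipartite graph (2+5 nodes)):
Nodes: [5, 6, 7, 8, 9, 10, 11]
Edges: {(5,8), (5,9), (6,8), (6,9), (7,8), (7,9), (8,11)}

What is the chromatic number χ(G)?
Clique number ω(G) = 2 (lower bound: χ ≥ ω).
The graph is bipartite (no odd cycle), so 2 colors suffice: χ(G) = 2.
A valid 2-coloring: color 1: [8, 9, 10]; color 2: [5, 6, 7, 11].

χ(G) = 2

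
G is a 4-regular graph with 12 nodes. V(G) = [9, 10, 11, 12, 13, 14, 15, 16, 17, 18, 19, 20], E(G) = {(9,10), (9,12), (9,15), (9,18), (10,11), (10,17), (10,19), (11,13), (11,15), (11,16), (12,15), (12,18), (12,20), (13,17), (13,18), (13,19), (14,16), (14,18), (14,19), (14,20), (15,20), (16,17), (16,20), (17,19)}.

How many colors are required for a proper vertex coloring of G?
χ(G) = 3

Clique number ω(G) = 3 (lower bound: χ ≥ ω).
The clique on [9, 12, 18] has size 3, forcing χ ≥ 3, and the coloring below uses 3 colors, so χ(G) = 3.
A valid 3-coloring: color 1: [15, 16, 18, 19]; color 2: [10, 12, 13, 14]; color 3: [9, 11, 17, 20].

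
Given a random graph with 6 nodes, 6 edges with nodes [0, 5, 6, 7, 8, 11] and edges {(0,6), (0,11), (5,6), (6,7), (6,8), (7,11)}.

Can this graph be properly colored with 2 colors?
A valid 2-coloring: color 1: [6, 11]; color 2: [0, 5, 7, 8].
(χ(G) = 2 ≤ 2.)

Yes, G is 2-colorable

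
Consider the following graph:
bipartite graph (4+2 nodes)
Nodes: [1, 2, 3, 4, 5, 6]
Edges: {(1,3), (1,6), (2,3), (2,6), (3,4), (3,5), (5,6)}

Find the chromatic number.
Clique number ω(G) = 2 (lower bound: χ ≥ ω).
The graph is bipartite (no odd cycle), so 2 colors suffice: χ(G) = 2.
A valid 2-coloring: color 1: [3, 6]; color 2: [1, 2, 4, 5].

χ(G) = 2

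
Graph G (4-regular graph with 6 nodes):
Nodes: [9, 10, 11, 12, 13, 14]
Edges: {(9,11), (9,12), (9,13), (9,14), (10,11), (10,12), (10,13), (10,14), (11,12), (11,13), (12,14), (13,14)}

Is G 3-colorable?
Yes, G is 3-colorable

A valid 3-coloring: color 1: [12, 13]; color 2: [11, 14]; color 3: [9, 10].
(χ(G) = 3 ≤ 3.)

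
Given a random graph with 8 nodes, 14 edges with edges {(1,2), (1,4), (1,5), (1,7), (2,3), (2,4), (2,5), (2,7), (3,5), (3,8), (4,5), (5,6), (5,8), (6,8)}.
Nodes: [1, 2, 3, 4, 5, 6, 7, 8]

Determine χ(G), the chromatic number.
χ(G) = 4

Clique number ω(G) = 4 (lower bound: χ ≥ ω).
The clique on [1, 2, 4, 5] has size 4, forcing χ ≥ 4, and the coloring below uses 4 colors, so χ(G) = 4.
A valid 4-coloring: color 1: [5, 7]; color 2: [2, 8]; color 3: [1, 3, 6]; color 4: [4].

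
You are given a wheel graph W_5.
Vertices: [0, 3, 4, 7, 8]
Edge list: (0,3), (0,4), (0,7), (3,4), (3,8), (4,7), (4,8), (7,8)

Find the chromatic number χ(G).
χ(G) = 3

Clique number ω(G) = 3 (lower bound: χ ≥ ω).
The clique on [0, 3, 4] has size 3, forcing χ ≥ 3, and the coloring below uses 3 colors, so χ(G) = 3.
A valid 3-coloring: color 1: [4]; color 2: [0, 8]; color 3: [3, 7].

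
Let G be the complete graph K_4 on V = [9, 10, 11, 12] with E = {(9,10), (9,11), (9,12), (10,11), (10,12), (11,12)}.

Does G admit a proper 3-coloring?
No, G is not 3-colorable

The clique on vertices [9, 10, 11, 12] has size 4 > 3, so it alone needs 4 colors.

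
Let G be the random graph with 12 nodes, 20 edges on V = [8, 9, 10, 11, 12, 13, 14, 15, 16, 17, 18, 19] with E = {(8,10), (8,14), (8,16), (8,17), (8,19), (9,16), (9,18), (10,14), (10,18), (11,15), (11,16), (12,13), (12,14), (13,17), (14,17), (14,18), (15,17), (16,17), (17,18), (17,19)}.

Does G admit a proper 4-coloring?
A valid 4-coloring: color 1: [9, 10, 11, 12, 17]; color 2: [8, 13, 15, 18]; color 3: [14, 16, 19].
(χ(G) = 3 ≤ 4.)

Yes, G is 4-colorable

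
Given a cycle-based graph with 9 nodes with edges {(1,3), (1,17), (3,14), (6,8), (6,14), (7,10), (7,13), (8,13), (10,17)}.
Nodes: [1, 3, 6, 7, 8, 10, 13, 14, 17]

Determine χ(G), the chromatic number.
χ(G) = 3

Clique number ω(G) = 2 (lower bound: χ ≥ ω).
Odd cycle [6, 8, 13, 7, 10, 17, 1, 3, 14] needs 3 colors (χ ≥ 3).
The coloring below uses 3 colors, so χ(G) = 3.
A valid 3-coloring: color 1: [3, 6, 10, 13]; color 2: [7, 8, 14, 17]; color 3: [1].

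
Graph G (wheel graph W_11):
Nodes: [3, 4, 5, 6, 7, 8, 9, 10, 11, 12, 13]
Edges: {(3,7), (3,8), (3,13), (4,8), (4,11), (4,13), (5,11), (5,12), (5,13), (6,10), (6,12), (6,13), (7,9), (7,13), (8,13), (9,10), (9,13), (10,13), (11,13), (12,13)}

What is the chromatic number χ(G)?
Clique number ω(G) = 3 (lower bound: χ ≥ ω).
The clique on [3, 8, 13] has size 3, forcing χ ≥ 3, and the coloring below uses 3 colors, so χ(G) = 3.
A valid 3-coloring: color 1: [13]; color 2: [7, 8, 10, 11, 12]; color 3: [3, 4, 5, 6, 9].

χ(G) = 3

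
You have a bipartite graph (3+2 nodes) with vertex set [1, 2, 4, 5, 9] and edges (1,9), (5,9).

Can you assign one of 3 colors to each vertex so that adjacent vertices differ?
Yes, G is 3-colorable

A valid 3-coloring: color 1: [2, 4, 9]; color 2: [1, 5].
(χ(G) = 2 ≤ 3.)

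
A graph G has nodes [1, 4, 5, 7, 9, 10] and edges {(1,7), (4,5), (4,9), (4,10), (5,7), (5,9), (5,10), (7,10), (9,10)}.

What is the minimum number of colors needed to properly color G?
χ(G) = 4

Clique number ω(G) = 4 (lower bound: χ ≥ ω).
The clique on [4, 5, 9, 10] has size 4, forcing χ ≥ 4, and the coloring below uses 4 colors, so χ(G) = 4.
A valid 4-coloring: color 1: [1, 10]; color 2: [5]; color 3: [4, 7]; color 4: [9].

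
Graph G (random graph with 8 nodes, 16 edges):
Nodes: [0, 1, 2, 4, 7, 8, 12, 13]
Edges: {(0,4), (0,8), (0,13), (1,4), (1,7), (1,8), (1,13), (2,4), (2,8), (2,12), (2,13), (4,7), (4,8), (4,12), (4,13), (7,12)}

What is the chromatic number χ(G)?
χ(G) = 4

Clique number ω(G) = 3 (lower bound: χ ≥ ω).
Odd cycle [1, 8, 2, 12, 7] needs 3 colors (χ ≥ 3).
Vertex 4 is adjacent to every vertex of [1, 2, 7, 8, 12], which already need 3 colors among themselves, so 4 needs a new color (χ ≥ 4).
The coloring below uses 4 colors, so χ(G) = 4.
A valid 4-coloring: color 1: [4]; color 2: [8, 12, 13]; color 3: [0, 1, 2]; color 4: [7].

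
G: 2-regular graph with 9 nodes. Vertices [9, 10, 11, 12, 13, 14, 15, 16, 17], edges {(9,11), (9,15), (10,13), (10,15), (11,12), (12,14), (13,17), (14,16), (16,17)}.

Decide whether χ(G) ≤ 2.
Odd cycle [16, 14, 12, 11, 9, 15, 10, 13, 17] needs 3 colors (χ ≥ 3).
Hence χ(G) ≥ 3 > 2, so no proper 2-coloring exists.

No, G is not 2-colorable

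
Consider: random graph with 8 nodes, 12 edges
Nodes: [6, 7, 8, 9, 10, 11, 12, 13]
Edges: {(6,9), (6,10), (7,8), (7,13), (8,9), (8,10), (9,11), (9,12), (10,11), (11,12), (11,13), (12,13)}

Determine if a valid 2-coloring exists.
No, G is not 2-colorable

The clique on vertices [9, 11, 12] has size 3 > 2, so it alone needs 3 colors.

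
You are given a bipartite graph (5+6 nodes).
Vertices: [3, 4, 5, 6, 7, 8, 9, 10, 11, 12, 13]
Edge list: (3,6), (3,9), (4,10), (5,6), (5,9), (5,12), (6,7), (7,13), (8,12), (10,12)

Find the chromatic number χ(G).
χ(G) = 2

Clique number ω(G) = 2 (lower bound: χ ≥ ω).
The graph is bipartite (no odd cycle), so 2 colors suffice: χ(G) = 2.
A valid 2-coloring: color 1: [4, 6, 9, 11, 12, 13]; color 2: [3, 5, 7, 8, 10].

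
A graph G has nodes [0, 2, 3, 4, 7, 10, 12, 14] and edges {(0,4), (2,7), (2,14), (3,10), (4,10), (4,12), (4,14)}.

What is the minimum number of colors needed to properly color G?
χ(G) = 2

Clique number ω(G) = 2 (lower bound: χ ≥ ω).
The graph is bipartite (no odd cycle), so 2 colors suffice: χ(G) = 2.
A valid 2-coloring: color 1: [2, 3, 4]; color 2: [0, 7, 10, 12, 14].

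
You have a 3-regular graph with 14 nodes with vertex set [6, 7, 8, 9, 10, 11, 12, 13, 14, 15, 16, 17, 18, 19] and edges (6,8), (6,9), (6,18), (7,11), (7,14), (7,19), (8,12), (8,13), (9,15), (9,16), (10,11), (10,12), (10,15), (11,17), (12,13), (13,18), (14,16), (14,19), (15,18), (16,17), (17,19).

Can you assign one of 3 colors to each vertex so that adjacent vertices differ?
Yes, G is 3-colorable

A valid 3-coloring: color 1: [6, 11, 13, 15, 16, 19]; color 2: [8, 9, 10, 14, 17, 18]; color 3: [7, 12].
(χ(G) = 3 ≤ 3.)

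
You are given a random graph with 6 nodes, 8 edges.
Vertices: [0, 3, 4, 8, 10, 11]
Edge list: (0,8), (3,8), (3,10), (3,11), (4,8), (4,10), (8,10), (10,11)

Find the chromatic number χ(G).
χ(G) = 3

Clique number ω(G) = 3 (lower bound: χ ≥ ω).
The clique on [3, 8, 10] has size 3, forcing χ ≥ 3, and the coloring below uses 3 colors, so χ(G) = 3.
A valid 3-coloring: color 1: [0, 10]; color 2: [8, 11]; color 3: [3, 4].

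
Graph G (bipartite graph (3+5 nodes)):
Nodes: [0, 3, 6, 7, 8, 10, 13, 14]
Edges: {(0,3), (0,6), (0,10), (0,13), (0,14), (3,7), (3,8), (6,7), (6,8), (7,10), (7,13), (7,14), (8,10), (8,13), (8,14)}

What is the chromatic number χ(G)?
Clique number ω(G) = 2 (lower bound: χ ≥ ω).
The graph is bipartite (no odd cycle), so 2 colors suffice: χ(G) = 2.
A valid 2-coloring: color 1: [0, 7, 8]; color 2: [3, 6, 10, 13, 14].

χ(G) = 2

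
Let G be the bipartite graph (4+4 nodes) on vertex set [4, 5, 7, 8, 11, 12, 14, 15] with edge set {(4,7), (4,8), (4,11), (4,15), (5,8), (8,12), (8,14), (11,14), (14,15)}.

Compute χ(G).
Clique number ω(G) = 2 (lower bound: χ ≥ ω).
The graph is bipartite (no odd cycle), so 2 colors suffice: χ(G) = 2.
A valid 2-coloring: color 1: [7, 8, 11, 15]; color 2: [4, 5, 12, 14].

χ(G) = 2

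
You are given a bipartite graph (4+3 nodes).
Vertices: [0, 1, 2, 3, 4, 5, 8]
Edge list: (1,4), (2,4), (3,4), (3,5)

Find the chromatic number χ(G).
χ(G) = 2

Clique number ω(G) = 2 (lower bound: χ ≥ ω).
The graph is bipartite (no odd cycle), so 2 colors suffice: χ(G) = 2.
A valid 2-coloring: color 1: [0, 4, 5, 8]; color 2: [1, 2, 3].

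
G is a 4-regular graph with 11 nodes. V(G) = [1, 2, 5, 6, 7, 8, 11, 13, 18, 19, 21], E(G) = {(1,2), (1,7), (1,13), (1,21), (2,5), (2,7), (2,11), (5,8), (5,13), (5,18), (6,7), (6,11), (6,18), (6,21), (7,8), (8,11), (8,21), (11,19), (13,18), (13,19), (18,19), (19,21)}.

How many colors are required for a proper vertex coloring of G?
Clique number ω(G) = 3 (lower bound: χ ≥ ω).
The clique on [1, 2, 7] has size 3, forcing χ ≥ 3, and the coloring below uses 3 colors, so χ(G) = 3.
A valid 3-coloring: color 1: [1, 5, 6, 19]; color 2: [2, 8, 18]; color 3: [7, 11, 13, 21].

χ(G) = 3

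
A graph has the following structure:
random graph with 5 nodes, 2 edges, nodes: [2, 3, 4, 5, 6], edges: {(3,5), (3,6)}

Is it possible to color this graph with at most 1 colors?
Edge (3,5) forces its endpoints to differ, so 1 color is not enough.

No, G is not 1-colorable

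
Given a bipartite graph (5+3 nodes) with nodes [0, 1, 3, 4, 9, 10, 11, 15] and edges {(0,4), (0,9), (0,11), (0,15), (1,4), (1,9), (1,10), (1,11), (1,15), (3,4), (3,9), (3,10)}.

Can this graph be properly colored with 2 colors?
Yes, G is 2-colorable

A valid 2-coloring: color 1: [0, 1, 3]; color 2: [4, 9, 10, 11, 15].
(χ(G) = 2 ≤ 2.)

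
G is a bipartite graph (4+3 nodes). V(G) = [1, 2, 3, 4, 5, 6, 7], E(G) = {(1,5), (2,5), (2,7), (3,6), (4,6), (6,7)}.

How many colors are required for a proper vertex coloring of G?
χ(G) = 2

Clique number ω(G) = 2 (lower bound: χ ≥ ω).
The graph is bipartite (no odd cycle), so 2 colors suffice: χ(G) = 2.
A valid 2-coloring: color 1: [1, 2, 6]; color 2: [3, 4, 5, 7].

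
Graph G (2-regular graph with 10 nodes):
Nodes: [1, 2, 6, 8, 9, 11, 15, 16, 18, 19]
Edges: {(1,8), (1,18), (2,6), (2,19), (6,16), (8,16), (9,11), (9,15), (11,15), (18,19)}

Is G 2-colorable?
No, G is not 2-colorable

The clique on vertices [9, 11, 15] has size 3 > 2, so it alone needs 3 colors.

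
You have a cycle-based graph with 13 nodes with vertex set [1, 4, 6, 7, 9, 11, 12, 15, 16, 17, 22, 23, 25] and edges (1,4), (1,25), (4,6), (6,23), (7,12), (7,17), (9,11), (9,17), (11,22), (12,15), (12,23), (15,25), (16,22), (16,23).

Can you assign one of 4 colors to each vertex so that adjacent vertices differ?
A valid 4-coloring: color 1: [4, 11, 12, 16, 17, 25]; color 2: [1, 7, 9, 15, 22, 23]; color 3: [6].
(χ(G) = 3 ≤ 4.)

Yes, G is 4-colorable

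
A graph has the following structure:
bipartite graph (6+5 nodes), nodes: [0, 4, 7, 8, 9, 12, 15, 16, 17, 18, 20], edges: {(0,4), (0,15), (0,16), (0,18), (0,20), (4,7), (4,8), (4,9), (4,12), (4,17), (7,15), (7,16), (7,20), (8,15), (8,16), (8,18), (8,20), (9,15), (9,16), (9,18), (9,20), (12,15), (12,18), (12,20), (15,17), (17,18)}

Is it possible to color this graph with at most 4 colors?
Yes, G is 4-colorable

A valid 4-coloring: color 1: [4, 15, 16, 18, 20]; color 2: [0, 7, 8, 9, 12, 17].
(χ(G) = 2 ≤ 4.)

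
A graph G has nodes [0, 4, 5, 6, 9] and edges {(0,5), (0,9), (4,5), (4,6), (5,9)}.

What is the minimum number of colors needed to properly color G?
χ(G) = 3

Clique number ω(G) = 3 (lower bound: χ ≥ ω).
The clique on [0, 5, 9] has size 3, forcing χ ≥ 3, and the coloring below uses 3 colors, so χ(G) = 3.
A valid 3-coloring: color 1: [5, 6]; color 2: [4, 9]; color 3: [0].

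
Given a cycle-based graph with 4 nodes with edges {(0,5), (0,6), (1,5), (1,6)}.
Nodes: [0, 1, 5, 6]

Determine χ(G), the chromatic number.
Clique number ω(G) = 2 (lower bound: χ ≥ ω).
The graph is bipartite (no odd cycle), so 2 colors suffice: χ(G) = 2.
A valid 2-coloring: color 1: [0, 1]; color 2: [5, 6].

χ(G) = 2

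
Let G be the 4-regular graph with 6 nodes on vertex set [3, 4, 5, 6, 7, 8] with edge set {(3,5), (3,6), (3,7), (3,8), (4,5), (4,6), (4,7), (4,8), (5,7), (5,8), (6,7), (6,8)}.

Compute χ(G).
χ(G) = 3

Clique number ω(G) = 3 (lower bound: χ ≥ ω).
The clique on [3, 5, 8] has size 3, forcing χ ≥ 3, and the coloring below uses 3 colors, so χ(G) = 3.
A valid 3-coloring: color 1: [5, 6]; color 2: [3, 4]; color 3: [7, 8].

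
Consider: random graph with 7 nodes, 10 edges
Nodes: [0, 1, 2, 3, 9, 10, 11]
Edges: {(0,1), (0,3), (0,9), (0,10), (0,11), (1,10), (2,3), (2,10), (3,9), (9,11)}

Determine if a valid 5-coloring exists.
A valid 5-coloring: color 1: [0, 2]; color 2: [9, 10]; color 3: [1, 3, 11].
(χ(G) = 3 ≤ 5.)

Yes, G is 5-colorable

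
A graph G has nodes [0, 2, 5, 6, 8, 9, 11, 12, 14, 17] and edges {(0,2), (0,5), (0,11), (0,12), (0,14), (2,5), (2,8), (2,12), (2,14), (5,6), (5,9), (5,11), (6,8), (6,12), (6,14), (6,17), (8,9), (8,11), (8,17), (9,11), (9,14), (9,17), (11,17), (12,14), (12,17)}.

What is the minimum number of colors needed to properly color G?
Clique number ω(G) = 4 (lower bound: χ ≥ ω).
The clique on [0, 2, 12, 14] has size 4, forcing χ ≥ 4, and the coloring below uses 4 colors, so χ(G) = 4.
A valid 4-coloring: color 1: [5, 8, 12]; color 2: [0, 6, 9]; color 3: [2, 17]; color 4: [11, 14].

χ(G) = 4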